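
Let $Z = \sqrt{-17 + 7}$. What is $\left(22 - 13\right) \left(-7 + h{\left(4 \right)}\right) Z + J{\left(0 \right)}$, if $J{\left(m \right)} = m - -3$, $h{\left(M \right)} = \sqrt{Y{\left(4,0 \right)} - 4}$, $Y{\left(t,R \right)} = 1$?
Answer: $3 - 9 \sqrt{30} - 63 i \sqrt{10} \approx -46.295 - 199.22 i$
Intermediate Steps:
$h{\left(M \right)} = i \sqrt{3}$ ($h{\left(M \right)} = \sqrt{1 - 4} = \sqrt{-3} = i \sqrt{3}$)
$J{\left(m \right)} = 3 + m$ ($J{\left(m \right)} = m + 3 = 3 + m$)
$Z = i \sqrt{10}$ ($Z = \sqrt{-10} = i \sqrt{10} \approx 3.1623 i$)
$\left(22 - 13\right) \left(-7 + h{\left(4 \right)}\right) Z + J{\left(0 \right)} = \left(22 - 13\right) \left(-7 + i \sqrt{3}\right) i \sqrt{10} + \left(3 + 0\right) = 9 \left(-7 + i \sqrt{3}\right) i \sqrt{10} + 3 = \left(-63 + 9 i \sqrt{3}\right) i \sqrt{10} + 3 = i \sqrt{10} \left(-63 + 9 i \sqrt{3}\right) + 3 = 3 + i \sqrt{10} \left(-63 + 9 i \sqrt{3}\right)$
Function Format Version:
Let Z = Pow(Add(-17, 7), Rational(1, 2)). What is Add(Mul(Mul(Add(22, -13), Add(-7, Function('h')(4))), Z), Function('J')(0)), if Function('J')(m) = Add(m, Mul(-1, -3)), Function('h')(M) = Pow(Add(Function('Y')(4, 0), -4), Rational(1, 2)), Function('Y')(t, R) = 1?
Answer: Add(3, Mul(-9, Pow(30, Rational(1, 2))), Mul(-63, I, Pow(10, Rational(1, 2)))) ≈ Add(-46.295, Mul(-199.22, I))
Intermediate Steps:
Function('h')(M) = Mul(I, Pow(3, Rational(1, 2))) (Function('h')(M) = Pow(Add(1, -4), Rational(1, 2)) = Pow(-3, Rational(1, 2)) = Mul(I, Pow(3, Rational(1, 2))))
Function('J')(m) = Add(3, m) (Function('J')(m) = Add(m, 3) = Add(3, m))
Z = Mul(I, Pow(10, Rational(1, 2))) (Z = Pow(-10, Rational(1, 2)) = Mul(I, Pow(10, Rational(1, 2))) ≈ Mul(3.1623, I))
Add(Mul(Mul(Add(22, -13), Add(-7, Function('h')(4))), Z), Function('J')(0)) = Add(Mul(Mul(Add(22, -13), Add(-7, Mul(I, Pow(3, Rational(1, 2))))), Mul(I, Pow(10, Rational(1, 2)))), Add(3, 0)) = Add(Mul(Mul(9, Add(-7, Mul(I, Pow(3, Rational(1, 2))))), Mul(I, Pow(10, Rational(1, 2)))), 3) = Add(Mul(Add(-63, Mul(9, I, Pow(3, Rational(1, 2)))), Mul(I, Pow(10, Rational(1, 2)))), 3) = Add(Mul(I, Pow(10, Rational(1, 2)), Add(-63, Mul(9, I, Pow(3, Rational(1, 2))))), 3) = Add(3, Mul(I, Pow(10, Rational(1, 2)), Add(-63, Mul(9, I, Pow(3, Rational(1, 2))))))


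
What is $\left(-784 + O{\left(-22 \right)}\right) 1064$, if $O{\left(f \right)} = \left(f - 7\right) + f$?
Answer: $-888440$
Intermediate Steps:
$O{\left(f \right)} = -7 + 2 f$ ($O{\left(f \right)} = \left(-7 + f\right) + f = -7 + 2 f$)
$\left(-784 + O{\left(-22 \right)}\right) 1064 = \left(-784 + \left(-7 + 2 \left(-22\right)\right)\right) 1064 = \left(-784 - 51\right) 1064 = \left(-835\right) 1064 = -888440$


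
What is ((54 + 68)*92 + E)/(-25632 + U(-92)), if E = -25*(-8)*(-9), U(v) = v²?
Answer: -589/1073 ≈ -0.54893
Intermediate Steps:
E = -1800 (E = 200*(-9) = -1800)
((54 + 68)*92 + E)/(-25632 + U(-92)) = ((54 + 68)*92 - 1800)/(-25632 + (-92)²) = (122*92 - 1800)/(-25632 + 8464) = (11224 - 1800)/(-17168) = 9424*(-1/17168) = -589/1073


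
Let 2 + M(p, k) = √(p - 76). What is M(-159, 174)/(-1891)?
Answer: 2/1891 - I*√235/1891 ≈ 0.0010576 - 0.0081067*I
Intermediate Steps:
M(p, k) = -2 + √(-76 + p) (M(p, k) = -2 + √(p - 76) = -2 + √(-76 + p))
M(-159, 174)/(-1891) = (-2 + √(-76 - 159))/(-1891) = (-2 + √(-235))*(-1/1891) = (-2 + I*√235)*(-1/1891) = 2/1891 - I*√235/1891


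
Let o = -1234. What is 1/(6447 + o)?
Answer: 1/5213 ≈ 0.00019183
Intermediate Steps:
1/(6447 + o) = 1/(6447 - 1234) = 1/5213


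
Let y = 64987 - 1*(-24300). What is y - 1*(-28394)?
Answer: 117681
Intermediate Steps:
y = 89287 (y = 64987 + 24300 = 89287)
y - 1*(-28394) = 89287 - 1*(-28394) = 89287 + 28394 = 117681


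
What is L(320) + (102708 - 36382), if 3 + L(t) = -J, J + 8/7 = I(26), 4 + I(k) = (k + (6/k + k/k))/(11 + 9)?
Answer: 60357371/910 ≈ 66327.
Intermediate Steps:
I(k) = -79/20 + k/20 + 3/(10*k) (I(k) = -4 + (k + (6/k + k/k))/(11 + 9) = -4 + (k + (6/k + 1))/20 = -4 + (k + (1 + 6/k))*(1/20) = -4 + (1 + k + 6/k)*(1/20) = -4 + (1/20 + k/20 + 3/(10*k)) = -79/20 + k/20 + 3/(10*k))
J = -3441/910 (J = -8/7 + (1/20)*(6 + 26*(-79 + 26))/26 = -8/7 + (1/20)*(1/26)*(6 + 26*(-53)) = -8/7 + (1/20)*(1/26)*(6 - 1378) = -8/7 + (1/20)*(1/26)*(-1372) = -8/7 - 343/130 = -3441/910 ≈ -3.7813)
L(t) = 711/910 (L(t) = -3 - 1*(-3441/910) = -3 + 3441/910 = 711/910)
L(320) + (102708 - 36382) = 711/910 + (102708 - 36382) = 711/910 + 66326 = 60357371/910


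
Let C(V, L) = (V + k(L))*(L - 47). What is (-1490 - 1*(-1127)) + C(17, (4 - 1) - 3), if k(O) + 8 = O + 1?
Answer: -833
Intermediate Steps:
k(O) = -7 + O (k(O) = -8 + (O + 1) = -8 + (1 + O) = -7 + O)
C(V, L) = (-47 + L)*(-7 + L + V) (C(V, L) = (V + (-7 + L))*(L - 47) = (-7 + L + V)*(-47 + L) = (-47 + L)*(-7 + L + V))
(-1490 - 1*(-1127)) + C(17, (4 - 1) - 3) = (-1490 - 1*(-1127)) + (329 + ((4 - 1) - 3)**2 - 54*((4 - 1) - 3) - 47*17 + ((4 - 1) - 3)*17) = (-1490 + 1127) + (329 + (3 - 3)**2 - 54*(3 - 3) - 799 + (3 - 3)*17) = -363 + (329 + 0**2 - 54*0 - 799 + 0*17) = -363 + (329 + 0 + 0 - 799 + 0) = -363 - 470 = -833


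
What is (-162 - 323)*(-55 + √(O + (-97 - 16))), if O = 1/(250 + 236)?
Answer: 26675 - 485*I*√329502/54 ≈ 26675.0 - 5155.6*I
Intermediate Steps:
O = 1/486 ≈ 0.0020576
(-162 - 323)*(-55 + √(O + (-97 - 16))) = (-162 - 323)*(-55 + √(1/486 + (-97 - 16))) = -485*(-55 + √(1/486 - 113)) = -485*(-55 + √(-54917/486)) = -485*(-55 + I*√329502/54) = 26675 - 485*I*√329502/54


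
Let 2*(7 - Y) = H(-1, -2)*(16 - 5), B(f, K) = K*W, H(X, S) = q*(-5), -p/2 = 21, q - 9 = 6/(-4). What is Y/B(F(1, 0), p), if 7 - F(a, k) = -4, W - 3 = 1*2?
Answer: -853/840 ≈ -1.0155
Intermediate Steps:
q = 15/2 (q = 9 + 6/(-4) = 9 + 6*(-¼) = 9 - 3/2 = 15/2 ≈ 7.5000)
W = 5 (W = 3 + 1*2 = 3 + 2 = 5)
p = -42 (p = -2*21 = -42)
F(a, k) = 11 (F(a, k) = 7 - 1*(-4) = 7 + 4 = 11)
H(X, S) = -75/2 (H(X, S) = (15/2)*(-5) = -75/2)
B(f, K) = 5*K (B(f, K) = K*5 = 5*K)
Y = 853/4 (Y = 7 - (-75)*(16 - 5)/4 = 7 - (-75)*11/4 = 7 - ½*(-825/2) = 7 + 825/4 = 853/4 ≈ 213.25)
Y/B(F(1, 0), p) = 853/(4*((5*(-42)))) = (853/4)/(-210) = (853/4)*(-1/210) = -853/840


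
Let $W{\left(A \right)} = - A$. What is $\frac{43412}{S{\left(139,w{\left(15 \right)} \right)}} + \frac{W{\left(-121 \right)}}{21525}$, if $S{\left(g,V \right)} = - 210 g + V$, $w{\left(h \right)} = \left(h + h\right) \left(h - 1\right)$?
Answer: $- \frac{4433153}{2948925} \approx -1.5033$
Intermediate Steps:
$w{\left(h \right)} = 2 h \left(-1 + h\right)$
$S{\left(g,V \right)} = V - 210 g$
$\frac{43412}{S{\left(139,w{\left(15 \right)} \right)}} + \frac{W{\left(-121 \right)}}{21525} = \frac{43412}{2 \cdot 15 \left(-1 + 15\right) - 29190} + \frac{\left(-1\right) \left(-121\right)}{21525} = \frac{43412}{2 \cdot 15 \cdot 14 - 29190} + 121 \cdot \frac{1}{21525} = \frac{43412}{420 - 29190} + \frac{121}{21525} = \frac{43412}{-28770} + \frac{121}{21525} = 43412 \left(- \frac{1}{28770}\right) + \frac{121}{21525} = - \frac{21706}{14385} + \frac{121}{21525} = - \frac{4433153}{2948925}$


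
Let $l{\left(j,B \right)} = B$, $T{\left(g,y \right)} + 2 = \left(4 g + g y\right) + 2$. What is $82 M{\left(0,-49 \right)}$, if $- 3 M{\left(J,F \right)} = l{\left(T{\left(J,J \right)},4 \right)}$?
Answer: $- \frac{328}{3} \approx -109.33$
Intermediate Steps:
$T{\left(g,y \right)} = 4 g + g y$ ($T{\left(g,y \right)} = -2 + \left(\left(4 g + g y\right) + 2\right) = -2 + \left(2 + 4 g + g y\right) = 4 g + g y$)
$M{\left(J,F \right)} = - \frac{4}{3}$ ($M{\left(J,F \right)} = \left(- \frac{1}{3}\right) 4 = - \frac{4}{3}$)
$82 M{\left(0,-49 \right)} = 82 \left(- \frac{4}{3}\right) = - \frac{328}{3}$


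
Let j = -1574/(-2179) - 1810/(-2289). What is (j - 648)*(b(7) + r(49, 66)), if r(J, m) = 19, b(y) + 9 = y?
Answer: -54816547804/4987731 ≈ -10990.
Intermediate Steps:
b(y) = -9 + y
j = 7546876/4987731 (j = -1574*(-1/2179) - 1810*(-1/2289) = 1574/2179 + 1810/2289 = 7546876/4987731 ≈ 1.5131)
(j - 648)*(b(7) + r(49, 66)) = (7546876/4987731 - 648)*((-9 + 7) + 19) = -3224502812*(-2 + 19)/4987731 = -3224502812/4987731*17 = -54816547804/4987731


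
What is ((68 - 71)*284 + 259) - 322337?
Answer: -322930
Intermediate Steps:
((68 - 71)*284 + 259) - 322337 = (-3*284 + 259) - 322337 = (-852 + 259) - 322337 = -593 - 322337 = -322930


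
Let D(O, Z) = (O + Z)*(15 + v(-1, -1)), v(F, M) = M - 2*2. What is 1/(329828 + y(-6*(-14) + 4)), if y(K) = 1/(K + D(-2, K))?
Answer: 948/312676945 ≈ 3.0319e-6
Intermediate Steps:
v(F, M) = -4 + M (v(F, M) = M - 4 = -4 + M)
D(O, Z) = 10*O + 10*Z (D(O, Z) = (O + Z)*(15 + (-4 - 1)) = (O + Z)*(15 - 5) = (O + Z)*10 = 10*O + 10*Z)
y(K) = 1/(-20 + 11*K) (y(K) = 1/(K + (10*(-2) + 10*K)) = 1/(K + (-20 + 10*K)) = 1/(-20 + 11*K))
1/(329828 + y(-6*(-14) + 4)) = 1/(329828 + 1/(-20 + 11*(-6*(-14) + 4))) = 1/(329828 + 1/(-20 + 11*(84 + 4))) = 1/(329828 + 1/(-20 + 11*88)) = 1/(329828 + 1/(-20 + 968)) = 1/(329828 + 1/948) = 1/(312676945/948) = 948/312676945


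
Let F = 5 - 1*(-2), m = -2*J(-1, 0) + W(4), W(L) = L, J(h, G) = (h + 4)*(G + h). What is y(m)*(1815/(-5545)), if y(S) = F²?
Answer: -17787/1109 ≈ -16.039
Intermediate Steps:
J(h, G) = (4 + h)*(G + h)
m = 10 (m = -2*((-1)² + 4*0 + 4*(-1) + 0*(-1)) + 4 = -2*(1 + 0 - 4 + 0) + 4 = -2*(-3) + 4 = 6 + 4 = 10)
F = 7 (F = 5 + 2 = 7)
y(S) = 49 (y(S) = 7² = 49)
y(m)*(1815/(-5545)) = 49*(1815/(-5545)) = 49*(1815*(-1/5545)) = 49*(-363/1109) = -17787/1109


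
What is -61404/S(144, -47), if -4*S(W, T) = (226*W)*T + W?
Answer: -119/741 ≈ -0.16059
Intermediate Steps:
S(W, T) = -W/4 - 113*T*W/2 (S(W, T) = -((226*W)*T + W)/4 = -(226*T*W + W)/4 = -(W + 226*T*W)/4 = -W/4 - 113*T*W/2)
-61404/S(144, -47) = -61404*(-1/(36*(1 + 226*(-47)))) = -61404*(-1/(36*(1 - 10622))) = -61404/((-¼*144*(-10621))) = -61404/382356 = -61404*1/382356 = -119/741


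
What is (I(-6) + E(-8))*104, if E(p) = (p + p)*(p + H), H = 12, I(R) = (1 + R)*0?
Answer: -6656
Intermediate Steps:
I(R) = 0
E(p) = 2*p*(12 + p) (E(p) = (p + p)*(p + 12) = (2*p)*(12 + p) = 2*p*(12 + p))
(I(-6) + E(-8))*104 = (0 + 2*(-8)*(12 - 8))*104 = (0 + 2*(-8)*4)*104 = (0 - 64)*104 = -64*104 = -6656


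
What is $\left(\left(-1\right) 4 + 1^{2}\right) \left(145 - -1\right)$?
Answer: $-438$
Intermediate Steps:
$\left(\left(-1\right) 4 + 1^{2}\right) \left(145 - -1\right) = \left(-4 + 1\right) \left(145 + 1\right) = \left(-3\right) 146 = -438$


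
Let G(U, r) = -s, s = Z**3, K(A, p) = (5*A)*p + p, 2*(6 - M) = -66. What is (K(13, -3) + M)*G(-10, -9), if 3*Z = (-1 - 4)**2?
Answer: 828125/9 ≈ 92014.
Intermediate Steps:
M = 39 (M = 6 - 1/2*(-66) = 6 + 33 = 39)
Z = 25/3 (Z = (-1 - 4)**2/3 = (1/3)*(-5)**2 = (1/3)*25 = 25/3 ≈ 8.3333)
K(A, p) = p + 5*A*p (K(A, p) = 5*A*p + p = p + 5*A*p)
s = 15625/27 (s = (25/3)**3 = 15625/27 ≈ 578.70)
G(U, r) = -15625/27 (G(U, r) = -1*15625/27 = -15625/27)
(K(13, -3) + M)*G(-10, -9) = (-3*(1 + 5*13) + 39)*(-15625/27) = (-3*(1 + 65) + 39)*(-15625/27) = (-3*66 + 39)*(-15625/27) = (-198 + 39)*(-15625/27) = -159*(-15625/27) = 828125/9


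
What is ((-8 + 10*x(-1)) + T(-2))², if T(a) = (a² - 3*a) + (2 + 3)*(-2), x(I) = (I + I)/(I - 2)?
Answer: 16/9 ≈ 1.7778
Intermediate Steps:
x(I) = 2*I/(-2 + I) (x(I) = (2*I)/(-2 + I) = 2*I/(-2 + I))
T(a) = -10 + a² - 3*a (T(a) = (a² - 3*a) + 5*(-2) = (a² - 3*a) - 10 = -10 + a² - 3*a)
((-8 + 10*x(-1)) + T(-2))² = ((-8 + 10*(2*(-1)/(-2 - 1))) + (-10 + (-2)² - 3*(-2)))² = ((-8 + 10*(2*(-1)/(-3))) + (-10 + 4 + 6))² = ((-8 + 10*(2*(-1)*(-⅓))) + 0)² = ((-8 + 10*(⅔)) + 0)² = ((-8 + 20/3) + 0)² = (-4/3 + 0)² = (-4/3)² = 16/9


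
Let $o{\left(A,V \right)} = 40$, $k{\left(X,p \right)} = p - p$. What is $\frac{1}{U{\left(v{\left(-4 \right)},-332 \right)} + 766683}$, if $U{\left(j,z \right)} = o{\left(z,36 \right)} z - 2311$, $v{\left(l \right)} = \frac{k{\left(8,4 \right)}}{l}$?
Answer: $\frac{1}{751092} \approx 1.3314 \cdot 10^{-6}$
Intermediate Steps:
$k{\left(X,p \right)} = 0$
$v{\left(l \right)} = 0$ ($v{\left(l \right)} = \frac{0}{l} = 0$)
$U{\left(j,z \right)} = -2311 + 40 z$ ($U{\left(j,z \right)} = 40 z - 2311 = -2311 + 40 z$)
$\frac{1}{U{\left(v{\left(-4 \right)},-332 \right)} + 766683} = \frac{1}{\left(-2311 + 40 \left(-332\right)\right) + 766683} = \frac{1}{\left(-2311 - 13280\right) + 766683} = \frac{1}{-15591 + 766683} = \frac{1}{751092}$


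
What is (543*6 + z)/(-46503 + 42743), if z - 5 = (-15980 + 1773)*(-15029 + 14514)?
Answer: -1829967/940 ≈ -1946.8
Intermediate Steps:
z = 7316610 (z = 5 + (-15980 + 1773)*(-15029 + 14514) = 5 - 14207*(-515) = 5 + 7316605 = 7316610)
(543*6 + z)/(-46503 + 42743) = (543*6 + 7316610)/(-46503 + 42743) = (3258 + 7316610)/(-3760) = 7319868*(-1/3760) = -1829967/940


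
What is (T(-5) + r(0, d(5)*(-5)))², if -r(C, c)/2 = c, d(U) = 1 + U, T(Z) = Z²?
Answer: 7225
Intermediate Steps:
r(C, c) = -2*c
(T(-5) + r(0, d(5)*(-5)))² = ((-5)² - 2*(1 + 5)*(-5))² = (25 - 12*(-5))² = (25 - 2*(-30))² = (25 + 60)² = 85² = 7225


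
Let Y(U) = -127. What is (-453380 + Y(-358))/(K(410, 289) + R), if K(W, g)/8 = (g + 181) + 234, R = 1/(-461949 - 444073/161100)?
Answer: -33750185028751311/419135850182836 ≈ -80.523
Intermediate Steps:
R = -161100/74420427973 (R = 1/(-461949 - 444073*1/161100) = 1/(-461949 - 444073/161100) = 1/(-74420427973/161100) = -161100/74420427973 ≈ -2.1647e-6)
K(W, g) = 3320 + 8*g (K(W, g) = 8*((g + 181) + 234) = 8*((181 + g) + 234) = 8*(415 + g) = 3320 + 8*g)
(-453380 + Y(-358))/(K(410, 289) + R) = (-453380 - 127)/((3320 + 8*289) - 161100/74420427973) = -453507/((3320 + 2312) - 161100/74420427973) = -453507/(5632 - 161100/74420427973) = -453507/419135850182836/74420427973 = -453507*74420427973/419135850182836 = -33750185028751311/419135850182836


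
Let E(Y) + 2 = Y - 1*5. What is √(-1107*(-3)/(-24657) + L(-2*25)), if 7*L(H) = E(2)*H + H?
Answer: √94126922183/57533 ≈ 5.3326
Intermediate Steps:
E(Y) = -7 + Y (E(Y) = -2 + (Y - 1*5) = -2 + (Y - 5) = -2 + (-5 + Y) = -7 + Y)
L(H) = -4*H/7 (L(H) = ((-7 + 2)*H + H)/7 = (-5*H + H)/7 = (-4*H)/7 = -4*H/7)
√(-1107*(-3)/(-24657) + L(-2*25)) = √(-1107*(-3)/(-24657) - (-8)*25/7) = √(3321*(-1/24657) - 4/7*(-50)) = √(-1107/8219 + 200/7) = √(1636051/57533) = √94126922183/57533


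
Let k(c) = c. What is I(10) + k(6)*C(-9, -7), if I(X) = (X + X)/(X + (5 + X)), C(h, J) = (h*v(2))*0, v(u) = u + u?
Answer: ⅘ ≈ 0.80000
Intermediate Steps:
v(u) = 2*u
C(h, J) = 0 (C(h, J) = (h*(2*2))*0 = (h*4)*0 = (4*h)*0 = 0)
I(X) = 2*X/(5 + 2*X) (I(X) = (2*X)/(5 + 2*X) = 2*X/(5 + 2*X))
I(10) + k(6)*C(-9, -7) = 2*10/(5 + 2*10) + 6*0 = 2*10/(5 + 20) + 0 = 2*10/25 + 0 = 2*10*(1/25) + 0 = ⅘ + 0 = ⅘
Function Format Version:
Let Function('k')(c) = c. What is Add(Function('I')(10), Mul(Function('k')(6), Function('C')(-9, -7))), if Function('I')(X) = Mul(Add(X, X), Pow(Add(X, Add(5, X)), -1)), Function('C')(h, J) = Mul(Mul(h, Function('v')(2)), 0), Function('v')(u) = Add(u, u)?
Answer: Rational(4, 5) ≈ 0.80000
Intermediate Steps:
Function('v')(u) = Mul(2, u)
Function('C')(h, J) = 0 (Function('C')(h, J) = Mul(Mul(h, Mul(2, 2)), 0) = Mul(Mul(h, 4), 0) = Mul(Mul(4, h), 0) = 0)
Function('I')(X) = Mul(2, X, Pow(Add(5, Mul(2, X)), -1)) (Function('I')(X) = Mul(Mul(2, X), Pow(Add(5, Mul(2, X)), -1)) = Mul(2, X, Pow(Add(5, Mul(2, X)), -1)))
Add(Function('I')(10), Mul(Function('k')(6), Function('C')(-9, -7))) = Add(Mul(2, 10, Pow(Add(5, Mul(2, 10)), -1)), Mul(6, 0)) = Add(Mul(2, 10, Pow(Add(5, 20), -1)), 0) = Add(Mul(2, 10, Pow(25, -1)), 0) = Add(Mul(2, 10, Rational(1, 25)), 0) = Add(Rational(4, 5), 0) = Rational(4, 5)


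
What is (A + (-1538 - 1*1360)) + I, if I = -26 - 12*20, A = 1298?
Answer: -1866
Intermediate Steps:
I = -266 (I = -26 - 240 = -266)
(A + (-1538 - 1*1360)) + I = (1298 + (-1538 - 1*1360)) - 266 = (1298 + (-1538 - 1360)) - 266 = (1298 - 2898) - 266 = -1600 - 266 = -1866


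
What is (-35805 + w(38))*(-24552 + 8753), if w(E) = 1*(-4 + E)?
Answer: 565146029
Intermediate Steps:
w(E) = -4 + E
(-35805 + w(38))*(-24552 + 8753) = (-35805 + (-4 + 38))*(-24552 + 8753) = (-35805 + 34)*(-15799) = -35771*(-15799) = 565146029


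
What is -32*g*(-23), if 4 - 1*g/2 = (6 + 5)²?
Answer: -172224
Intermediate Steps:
g = -234 (g = 8 - 2*(6 + 5)² = 8 - 2*11² = 8 - 2*121 = 8 - 242 = -234)
-32*g*(-23) = -32*(-234)*(-23) = 7488*(-23) = -172224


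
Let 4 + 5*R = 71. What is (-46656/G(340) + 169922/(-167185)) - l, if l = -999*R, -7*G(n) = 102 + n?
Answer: 521869646339/36947885 ≈ 14124.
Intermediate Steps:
R = 67/5 (R = -⅘ + (⅕)*71 = -⅘ + 71/5 = 67/5 ≈ 13.400)
G(n) = -102/7 - n/7 (G(n) = -(102 + n)/7 = -102/7 - n/7)
l = -66933/5 (l = -999*67/5 = -66933/5 ≈ -13387.)
(-46656/G(340) + 169922/(-167185)) - l = (-46656/(-102/7 - ⅐*340) + 169922/(-167185)) - 1*(-66933/5) = (-46656/(-102/7 - 340/7) + 169922*(-1/167185)) + 66933/5 = (-46656/(-442/7) - 169922/167185) + 66933/5 = (-46656*(-7/442) - 169922/167185) + 66933/5 = (163296/221 - 169922/167185) + 66933/5 = 27263088998/36947885 + 66933/5 = 521869646339/36947885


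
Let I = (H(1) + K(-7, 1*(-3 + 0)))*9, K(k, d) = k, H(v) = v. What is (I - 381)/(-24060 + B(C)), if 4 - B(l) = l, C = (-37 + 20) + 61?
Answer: 87/4820 ≈ 0.018050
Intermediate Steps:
C = 44 (C = -17 + 61 = 44)
B(l) = 4 - l
I = -54 (I = (1 - 7)*9 = -6*9 = -54)
(I - 381)/(-24060 + B(C)) = (-54 - 381)/(-24060 + (4 - 1*44)) = -435/(-24060 + (4 - 44)) = -435/(-24060 - 40) = -435/(-24100) = -435*(-1/24100) = 87/4820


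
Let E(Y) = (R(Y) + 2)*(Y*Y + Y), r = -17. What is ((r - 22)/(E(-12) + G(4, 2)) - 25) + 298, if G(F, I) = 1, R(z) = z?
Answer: 360126/1319 ≈ 273.03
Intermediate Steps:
E(Y) = (2 + Y)*(Y + Y²) (E(Y) = (Y + 2)*(Y*Y + Y) = (2 + Y)*(Y² + Y) = (2 + Y)*(Y + Y²))
((r - 22)/(E(-12) + G(4, 2)) - 25) + 298 = ((-17 - 22)/(-12*(2 + (-12)² + 3*(-12)) + 1) - 25) + 298 = (-39/(-12*(2 + 144 - 36) + 1) - 25) + 298 = (-39/(-12*110 + 1) - 25) + 298 = (-39/(-1320 + 1) - 25) + 298 = (-39/(-1319) - 25) + 298 = (-39*(-1/1319) - 25) + 298 = (39/1319 - 25) + 298 = -32936/1319 + 298 = 360126/1319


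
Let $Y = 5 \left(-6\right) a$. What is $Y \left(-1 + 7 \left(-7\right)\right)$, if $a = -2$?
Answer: $-3000$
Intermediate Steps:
$Y = 60$ ($Y = 5 \left(-6\right) \left(-2\right) = \left(-30\right) \left(-2\right) = 60$)
$Y \left(-1 + 7 \left(-7\right)\right) = 60 \left(-1 + 7 \left(-7\right)\right) = 60 \left(-1 - 49\right) = 60 \left(-50\right) = -3000$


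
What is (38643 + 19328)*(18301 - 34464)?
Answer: -936985273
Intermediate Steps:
(38643 + 19328)*(18301 - 34464) = 57971*(-16163) = -936985273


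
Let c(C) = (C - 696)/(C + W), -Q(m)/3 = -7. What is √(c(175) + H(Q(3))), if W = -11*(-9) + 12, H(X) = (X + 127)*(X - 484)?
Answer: I*√5605138110/286 ≈ 261.77*I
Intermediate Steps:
Q(m) = 21 (Q(m) = -3*(-7) = 21)
H(X) = (-484 + X)*(127 + X) (H(X) = (127 + X)*(-484 + X) = (-484 + X)*(127 + X))
W = 111 (W = 99 + 12 = 111)
c(C) = (-696 + C)/(111 + C) (c(C) = (C - 696)/(C + 111) = (-696 + C)/(111 + C))
√(c(175) + H(Q(3))) = √((-696 + 175)/(111 + 175) + (-61468 + 21² - 357*21)) = √(-521/286 + (-61468 + 441 - 7497)) = √((1/286)*(-521) - 68524) = √(-521/286 - 68524) = √(-19598385/286) = I*√5605138110/286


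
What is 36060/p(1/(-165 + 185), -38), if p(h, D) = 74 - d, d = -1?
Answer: 2404/5 ≈ 480.80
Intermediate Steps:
p(h, D) = 75 (p(h, D) = 74 - 1*(-1) = 74 + 1 = 75)
36060/p(1/(-165 + 185), -38) = 36060/75 = 36060*(1/75) = 2404/5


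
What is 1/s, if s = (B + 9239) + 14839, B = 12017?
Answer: 1/36095 ≈ 2.7705e-5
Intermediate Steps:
s = 36095 (s = (12017 + 9239) + 14839 = 21256 + 14839 = 36095)
1/s = 1/36095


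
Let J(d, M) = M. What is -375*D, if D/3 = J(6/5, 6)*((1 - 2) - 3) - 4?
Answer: 31500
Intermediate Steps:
D = -84 (D = 3*(6*((1 - 2) - 3) - 4) = 3*(6*(-1 - 3) - 4) = 3*(6*(-4) - 4) = 3*(-24 - 4) = 3*(-28) = -84)
-375*D = -375*(-84) = 31500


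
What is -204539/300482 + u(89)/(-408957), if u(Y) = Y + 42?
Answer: -83687018965/122884217274 ≈ -0.68102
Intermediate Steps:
u(Y) = 42 + Y
-204539/300482 + u(89)/(-408957) = -204539/300482 + (42 + 89)/(-408957) = -204539*1/300482 + 131*(-1/408957) = -204539/300482 - 131/408957 = -83687018965/122884217274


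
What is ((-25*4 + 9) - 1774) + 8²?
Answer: -1801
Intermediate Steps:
((-25*4 + 9) - 1774) + 8² = ((-100 + 9) - 1774) + 64 = (-91 - 1774) + 64 = -1865 + 64 = -1801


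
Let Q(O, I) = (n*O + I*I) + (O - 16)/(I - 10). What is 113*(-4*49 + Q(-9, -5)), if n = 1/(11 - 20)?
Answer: -57065/3 ≈ -19022.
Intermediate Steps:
n = -⅑ (n = 1/(-9) = -⅑ ≈ -0.11111)
Q(O, I) = I² - O/9 + (-16 + O)/(-10 + I) (Q(O, I) = (-O/9 + I*I) + (O - 16)/(I - 10) = (-O/9 + I²) + (-16 + O)/(-10 + I) = (I² - O/9) + (-16 + O)/(-10 + I) = I² - O/9 + (-16 + O)/(-10 + I))
113*(-4*49 + Q(-9, -5)) = 113*(-4*49 + (-144 - 90*(-5)² + 9*(-5)³ + 19*(-9) - 1*(-5)*(-9))/(9*(-10 - 5))) = 113*(-196 + (⅑)*(-144 - 90*25 + 9*(-125) - 171 - 45)/(-15)) = 113*(-196 + (⅑)*(-1/15)*(-144 - 2250 - 1125 - 171 - 45)) = 113*(-196 + (⅑)*(-1/15)*(-3735)) = 113*(-196 + 83/3) = 113*(-505/3) = -57065/3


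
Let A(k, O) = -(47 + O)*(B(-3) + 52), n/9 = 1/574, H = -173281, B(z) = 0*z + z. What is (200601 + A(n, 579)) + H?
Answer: -3354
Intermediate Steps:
B(z) = z (B(z) = 0 + z = z)
n = 9/574 ≈ 0.015679
A(k, O) = -2303 - 49*O (A(k, O) = -(47 + O)*(-3 + 52) = -(47 + O)*49 = -(2303 + 49*O) = -2303 - 49*O)
(200601 + A(n, 579)) + H = (200601 + (-2303 - 49*579)) - 173281 = (200601 + (-2303 - 28371)) - 173281 = (200601 - 30674) - 173281 = 169927 - 173281 = -3354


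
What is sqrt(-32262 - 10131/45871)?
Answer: I*sqrt(67884508175043)/45871 ≈ 179.62*I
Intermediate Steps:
sqrt(-32262 - 10131/45871) = sqrt(-1479900333/45871) = I*sqrt(67884508175043)/45871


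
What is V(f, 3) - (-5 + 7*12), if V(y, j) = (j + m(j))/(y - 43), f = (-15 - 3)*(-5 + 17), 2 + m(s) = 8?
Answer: -20470/259 ≈ -79.035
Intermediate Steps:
m(s) = 6 (m(s) = -2 + 8 = 6)
f = -216 (f = -18*12 = -216)
V(y, j) = (6 + j)/(-43 + y) (V(y, j) = (j + 6)/(y - 43) = (6 + j)/(-43 + y))
V(f, 3) - (-5 + 7*12) = (6 + 3)/(-43 - 216) - (-5 + 7*12) = 9/(-259) - (-5 + 84) = -1/259*9 - 1*79 = -9/259 - 79 = -20470/259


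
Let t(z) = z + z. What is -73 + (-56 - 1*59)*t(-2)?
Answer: 387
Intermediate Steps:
t(z) = 2*z
-73 + (-56 - 1*59)*t(-2) = -73 + (-56 - 1*59)*(2*(-2)) = -73 + (-56 - 59)*(-4) = -73 - 115*(-4) = -73 + 460 = 387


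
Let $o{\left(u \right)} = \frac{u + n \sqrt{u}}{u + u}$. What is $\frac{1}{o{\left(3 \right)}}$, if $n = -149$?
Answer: $- \frac{3}{11099} - \frac{149 \sqrt{3}}{11099} \approx -0.023522$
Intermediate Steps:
$o{\left(u \right)} = \frac{u - 149 \sqrt{u}}{2 u}$ ($o{\left(u \right)} = \frac{u - 149 \sqrt{u}}{u + u} = \frac{u - 149 \sqrt{u}}{2 u}$)
$\frac{1}{o{\left(3 \right)}} = \frac{1}{\frac{1}{2} - \frac{149}{2 \sqrt{3}}} = \frac{1}{\frac{1}{2} - \frac{149 \frac{\sqrt{3}}{3}}{2}} = \frac{1}{\frac{1}{2} - \frac{149 \sqrt{3}}{6}}$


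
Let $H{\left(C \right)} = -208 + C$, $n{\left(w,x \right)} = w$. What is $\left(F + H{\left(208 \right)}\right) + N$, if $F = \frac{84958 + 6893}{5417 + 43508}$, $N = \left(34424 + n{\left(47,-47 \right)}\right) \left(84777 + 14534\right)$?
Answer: $\frac{167487373449776}{48925} \approx 3.4234 \cdot 10^{9}$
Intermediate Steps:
$N = 3423349481$ ($N = \left(34424 + 47\right) \left(84777 + 14534\right) = 34471 \cdot 99311 = 3423349481$)
$F = \frac{91851}{48925} \approx 1.8774$
$\left(F + H{\left(208 \right)}\right) + N = \left(\frac{91851}{48925} + \left(-208 + 208\right)\right) + 3423349481 = \left(\frac{91851}{48925} + 0\right) + 3423349481 = \frac{91851}{48925} + 3423349481 = \frac{167487373449776}{48925}$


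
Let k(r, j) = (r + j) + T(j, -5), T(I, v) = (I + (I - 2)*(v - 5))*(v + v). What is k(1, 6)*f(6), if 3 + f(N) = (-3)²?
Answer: 2082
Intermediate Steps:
T(I, v) = 2*v*(I + (-5 + v)*(-2 + I)) (T(I, v) = (I + (-2 + I)*(-5 + v))*(2*v) = (I + (-5 + v)*(-2 + I))*(2*v) = 2*v*(I + (-5 + v)*(-2 + I)))
f(N) = 6 (f(N) = -3 + (-3)² = -3 + 9 = 6)
k(r, j) = -200 + r + 91*j (k(r, j) = (r + j) + 2*(-5)*(10 - 4*j - 2*(-5) + j*(-5)) = (j + r) + 2*(-5)*(10 - 4*j + 10 - 5*j) = (j + r) + 2*(-5)*(20 - 9*j) = (j + r) + (-200 + 90*j) = -200 + r + 91*j)
k(1, 6)*f(6) = (-200 + 1 + 91*6)*6 = (-200 + 1 + 546)*6 = 347*6 = 2082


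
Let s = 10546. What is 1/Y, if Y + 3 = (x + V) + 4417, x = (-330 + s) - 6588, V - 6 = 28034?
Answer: 1/36082 ≈ 2.7715e-5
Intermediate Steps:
V = 28040 (V = 6 + 28034 = 28040)
x = 3628 (x = (-330 + 10546) - 6588 = 10216 - 6588 = 3628)
Y = 36082 (Y = -3 + ((3628 + 28040) + 4417) = -3 + (31668 + 4417) = -3 + 36085 = 36082)
1/Y = 1/36082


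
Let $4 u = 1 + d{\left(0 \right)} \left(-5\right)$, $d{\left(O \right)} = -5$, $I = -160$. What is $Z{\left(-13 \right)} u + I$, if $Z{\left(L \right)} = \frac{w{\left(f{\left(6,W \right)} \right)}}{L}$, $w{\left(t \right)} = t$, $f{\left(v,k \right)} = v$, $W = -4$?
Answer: $-163$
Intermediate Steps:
$Z{\left(L \right)} = \frac{6}{L}$
$u = \frac{13}{2}$ ($u = \frac{1 - -25}{4} = \frac{1 + 25}{4} = \frac{1}{4} \cdot 26 = \frac{13}{2} \approx 6.5$)
$Z{\left(-13 \right)} u + I = \frac{6}{-13} \cdot \frac{13}{2} - 160 = 6 \left(- \frac{1}{13}\right) \frac{13}{2} - 160 = \left(- \frac{6}{13}\right) \frac{13}{2} - 160 = -3 - 160 = -163$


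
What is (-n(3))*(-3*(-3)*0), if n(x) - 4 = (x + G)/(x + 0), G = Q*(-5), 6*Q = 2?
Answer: 0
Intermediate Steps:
Q = ⅓ (Q = (⅙)*2 = ⅓ ≈ 0.33333)
G = -5/3 (G = (⅓)*(-5) = -5/3 ≈ -1.6667)
n(x) = 4 + (-5/3 + x)/x (n(x) = 4 + (x - 5/3)/(x + 0) = 4 + (-5/3 + x)/x)
(-n(3))*(-3*(-3)*0) = (-(5 - 5/3/3))*(-3*(-3)*0) = (-(5 - 5/3*⅓))*(9*0) = -(5 - 5/9)*0 = -1*40/9*0 = -40/9*0 = 0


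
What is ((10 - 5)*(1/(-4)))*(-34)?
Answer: 85/2 ≈ 42.500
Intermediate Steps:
((10 - 5)*(1/(-4)))*(-34) = (5*(1*(-¼)))*(-34) = (5*(-¼))*(-34) = -5/4*(-34) = 85/2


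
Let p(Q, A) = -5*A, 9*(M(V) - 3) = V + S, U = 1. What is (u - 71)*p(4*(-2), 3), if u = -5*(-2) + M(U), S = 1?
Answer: 2600/3 ≈ 866.67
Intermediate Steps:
M(V) = 28/9 + V/9 (M(V) = 3 + (V + 1)/9 = 3 + (1 + V)/9 = 3 + (1/9 + V/9) = 28/9 + V/9)
u = 119/9 (u = -5*(-2) + (28/9 + (1/9)*1) = 10 + (28/9 + 1/9) = 10 + 29/9 = 119/9 ≈ 13.222)
(u - 71)*p(4*(-2), 3) = (119/9 - 71)*(-5*3) = -520/9*(-15) = 2600/3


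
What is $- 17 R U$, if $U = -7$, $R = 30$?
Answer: $3570$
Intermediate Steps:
$- 17 R U = \left(-17\right) 30 \left(-7\right) = \left(-510\right) \left(-7\right) = 3570$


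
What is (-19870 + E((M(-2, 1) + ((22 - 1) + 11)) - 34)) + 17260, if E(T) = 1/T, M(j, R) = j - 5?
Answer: -23491/9 ≈ -2610.1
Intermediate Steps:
M(j, R) = -5 + j
(-19870 + E((M(-2, 1) + ((22 - 1) + 11)) - 34)) + 17260 = (-19870 + 1/(((-5 - 2) + ((22 - 1) + 11)) - 34)) + 17260 = (-19870 + 1/((-7 + (21 + 11)) - 34)) + 17260 = (-19870 + 1/((-7 + 32) - 34)) + 17260 = (-19870 + 1/(25 - 34)) + 17260 = (-19870 + 1/(-9)) + 17260 = (-19870 - ⅑) + 17260 = -178831/9 + 17260 = -23491/9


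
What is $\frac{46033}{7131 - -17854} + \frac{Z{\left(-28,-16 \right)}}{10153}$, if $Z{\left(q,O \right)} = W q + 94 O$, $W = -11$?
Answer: $\frac{33653153}{19513285} \approx 1.7246$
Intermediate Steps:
$Z{\left(q,O \right)} = - 11 q + 94 O$
$\frac{46033}{7131 - -17854} + \frac{Z{\left(-28,-16 \right)}}{10153} = \frac{46033}{7131 - -17854} + \frac{\left(-11\right) \left(-28\right) + 94 \left(-16\right)}{10153} = \frac{46033}{7131 + 17854} + \left(308 - 1504\right) \frac{1}{10153} = \frac{46033}{24985} - \frac{92}{781} = \frac{33653153}{19513285}$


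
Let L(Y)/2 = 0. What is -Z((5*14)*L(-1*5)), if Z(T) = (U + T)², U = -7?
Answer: -49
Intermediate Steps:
L(Y) = 0 (L(Y) = 2*0 = 0)
Z(T) = (-7 + T)²
-Z((5*14)*L(-1*5)) = -(-7 + (5*14)*0)² = -(-7 + 70*0)² = -(-7 + 0)² = -1*(-7)² = -1*49 = -49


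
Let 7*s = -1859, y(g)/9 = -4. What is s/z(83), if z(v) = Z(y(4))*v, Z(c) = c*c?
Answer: -1859/752976 ≈ -0.0024689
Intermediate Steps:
y(g) = -36 (y(g) = 9*(-4) = -36)
Z(c) = c²
z(v) = 1296*v (z(v) = (-36)²*v = 1296*v)
s = -1859/7 (s = (⅐)*(-1859) = -1859/7 ≈ -265.57)
s/z(83) = -1859/(7*(1296*83)) = -1859/7/107568 = -1859/7*1/107568 = -1859/752976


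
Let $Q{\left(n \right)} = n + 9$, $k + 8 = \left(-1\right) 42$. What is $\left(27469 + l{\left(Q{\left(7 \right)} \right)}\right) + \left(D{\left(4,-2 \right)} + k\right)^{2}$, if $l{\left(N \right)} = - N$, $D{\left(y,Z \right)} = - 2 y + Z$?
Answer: $31053$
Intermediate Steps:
$k = -50$ ($k = -8 - 42 = -50$)
$D{\left(y,Z \right)} = Z - 2 y$
$Q{\left(n \right)} = 9 + n$
$\left(27469 + l{\left(Q{\left(7 \right)} \right)}\right) + \left(D{\left(4,-2 \right)} + k\right)^{2} = \left(27469 - \left(9 + 7\right)\right) + \left(\left(-2 - 8\right) - 50\right)^{2} = \left(27469 - 16\right) + \left(\left(-2 - 8\right) - 50\right)^{2} = \left(27469 - 16\right) + \left(-10 - 50\right)^{2} = 27453 + \left(-60\right)^{2} = 27453 + 3600 = 31053$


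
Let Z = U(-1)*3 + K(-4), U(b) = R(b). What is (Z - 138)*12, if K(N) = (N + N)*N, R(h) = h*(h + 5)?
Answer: -1416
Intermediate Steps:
R(h) = h*(5 + h)
U(b) = b*(5 + b)
K(N) = 2*N² (K(N) = (2*N)*N = 2*N²)
Z = 20 (Z = -(5 - 1)*3 + 2*(-4)² = -1*4*3 + 2*16 = -4*3 + 32 = -12 + 32 = 20)
(Z - 138)*12 = (20 - 138)*12 = -118*12 = -1416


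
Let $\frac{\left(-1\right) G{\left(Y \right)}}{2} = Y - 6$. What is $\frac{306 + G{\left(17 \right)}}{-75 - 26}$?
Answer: $- \frac{284}{101} \approx -2.8119$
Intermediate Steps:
$G{\left(Y \right)} = 12 - 2 Y$ ($G{\left(Y \right)} = - 2 \left(Y - 6\right) = - 2 \left(-6 + Y\right) = 12 - 2 Y$)
$\frac{306 + G{\left(17 \right)}}{-75 - 26} = \frac{306 + \left(12 - 34\right)}{-75 - 26} = \frac{306 + \left(12 - 34\right)}{-101} = \left(306 - 22\right) \left(- \frac{1}{101}\right) = 284 \left(- \frac{1}{101}\right) = - \frac{284}{101}$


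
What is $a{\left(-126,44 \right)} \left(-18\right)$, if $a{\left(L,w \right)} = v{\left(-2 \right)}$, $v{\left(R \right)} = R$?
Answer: $36$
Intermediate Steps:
$a{\left(L,w \right)} = -2$
$a{\left(-126,44 \right)} \left(-18\right) = \left(-2\right) \left(-18\right) = 36$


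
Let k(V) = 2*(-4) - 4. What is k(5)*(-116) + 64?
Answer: 1456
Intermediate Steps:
k(V) = -12 (k(V) = -8 - 4 = -12)
k(5)*(-116) + 64 = -12*(-116) + 64 = 1392 + 64 = 1456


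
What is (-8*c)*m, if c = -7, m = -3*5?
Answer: -840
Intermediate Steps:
m = -15
(-8*c)*m = -8*(-7)*(-15) = 56*(-15) = -840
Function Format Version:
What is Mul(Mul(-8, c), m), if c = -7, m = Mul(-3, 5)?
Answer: -840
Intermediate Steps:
m = -15
Mul(Mul(-8, c), m) = Mul(Mul(-8, -7), -15) = Mul(56, -15) = -840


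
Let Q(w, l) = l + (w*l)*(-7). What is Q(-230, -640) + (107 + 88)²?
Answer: -993015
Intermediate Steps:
Q(w, l) = l - 7*l*w (Q(w, l) = l + (l*w)*(-7) = l - 7*l*w)
Q(-230, -640) + (107 + 88)² = -640*(1 - 7*(-230)) + (107 + 88)² = -640*(1 + 1610) + 195² = -640*1611 + 38025 = -1031040 + 38025 = -993015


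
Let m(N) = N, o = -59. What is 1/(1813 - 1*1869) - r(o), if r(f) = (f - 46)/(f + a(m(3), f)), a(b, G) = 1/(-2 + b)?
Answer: -2969/1624 ≈ -1.8282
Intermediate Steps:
r(f) = (-46 + f)/(1 + f) (r(f) = (f - 46)/(f + 1/(-2 + 3)) = (-46 + f)/(f + 1/1) = (-46 + f)/(f + 1) = (-46 + f)/(1 + f))
1/(1813 - 1*1869) - r(o) = 1/(1813 - 1*1869) - (-46 - 59)/(1 - 59) = 1/(1813 - 1869) - (-105)/(-58) = 1/(-56) - (-1)*(-105)/58 = -1/56 - 1*105/58 = -1/56 - 105/58 = -2969/1624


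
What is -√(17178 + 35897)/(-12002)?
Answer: 5*√2123/12002 ≈ 0.019195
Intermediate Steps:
-√(17178 + 35897)/(-12002) = -√53075*(-1)/12002 = -5*√2123*(-1)/12002 = -(-5)*√2123/12002 = 5*√2123/12002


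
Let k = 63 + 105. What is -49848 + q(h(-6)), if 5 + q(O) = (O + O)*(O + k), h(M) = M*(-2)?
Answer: -45533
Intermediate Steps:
k = 168
h(M) = -2*M
q(O) = -5 + 2*O*(168 + O) (q(O) = -5 + (O + O)*(O + 168) = -5 + (2*O)*(168 + O) = -5 + 2*O*(168 + O))
-49848 + q(h(-6)) = -49848 + (-5 + 2*(-2*(-6))² + 336*(-2*(-6))) = -49848 + (-5 + 2*12² + 336*12) = -49848 + (-5 + 2*144 + 4032) = -49848 + (-5 + 288 + 4032) = -49848 + 4315 = -45533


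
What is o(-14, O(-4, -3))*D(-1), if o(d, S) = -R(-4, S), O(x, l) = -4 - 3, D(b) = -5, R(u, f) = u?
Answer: -20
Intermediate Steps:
O(x, l) = -7
o(d, S) = 4 (o(d, S) = -1*(-4) = 4)
o(-14, O(-4, -3))*D(-1) = 4*(-5) = -20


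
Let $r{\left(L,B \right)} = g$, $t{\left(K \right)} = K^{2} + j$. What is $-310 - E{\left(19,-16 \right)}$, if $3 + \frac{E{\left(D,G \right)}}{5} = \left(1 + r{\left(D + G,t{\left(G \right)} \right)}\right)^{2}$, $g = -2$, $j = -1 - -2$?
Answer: $-300$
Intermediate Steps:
$j = 1$ ($j = -1 + 2 = 1$)
$t{\left(K \right)} = 1 + K^{2}$ ($t{\left(K \right)} = K^{2} + 1 = 1 + K^{2}$)
$r{\left(L,B \right)} = -2$
$E{\left(D,G \right)} = -10$ ($E{\left(D,G \right)} = -15 + 5 \left(1 - 2\right)^{2} = -15 + 5 \left(-1\right)^{2} = -15 + 5 \cdot 1 = -15 + 5 = -10$)
$-310 - E{\left(19,-16 \right)} = -310 - -10 = -310 + 10 = -300$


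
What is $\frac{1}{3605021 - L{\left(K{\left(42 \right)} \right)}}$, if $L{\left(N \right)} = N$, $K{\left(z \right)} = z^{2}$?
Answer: $\frac{1}{3603257} \approx 2.7753 \cdot 10^{-7}$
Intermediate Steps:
$\frac{1}{3605021 - L{\left(K{\left(42 \right)} \right)}} = \frac{1}{3605021 - 42^{2}} = \frac{1}{3605021 - 1764} = \frac{1}{3603257}$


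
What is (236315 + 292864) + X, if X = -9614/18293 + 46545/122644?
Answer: 107929716699467/203956972 ≈ 5.2918e+5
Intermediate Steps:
X = -29786521/203956972 (X = -9614*1/18293 + 46545*(1/122644) = -874/1663 + 46545/122644 = -29786521/203956972 ≈ -0.14604)
(236315 + 292864) + X = (236315 + 292864) - 29786521/203956972 = 529179 - 29786521/203956972 = 107929716699467/203956972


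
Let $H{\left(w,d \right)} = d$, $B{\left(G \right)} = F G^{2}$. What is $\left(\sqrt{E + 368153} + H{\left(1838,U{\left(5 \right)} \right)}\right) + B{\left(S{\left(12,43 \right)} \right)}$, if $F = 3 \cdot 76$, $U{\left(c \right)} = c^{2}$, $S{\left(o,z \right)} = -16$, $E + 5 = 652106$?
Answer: $58393 + \sqrt{1020254} \approx 59403.0$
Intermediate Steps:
$E = 652101$ ($E = -5 + 652106 = 652101$)
$F = 228$
$B{\left(G \right)} = 228 G^{2}$
$\left(\sqrt{E + 368153} + H{\left(1838,U{\left(5 \right)} \right)}\right) + B{\left(S{\left(12,43 \right)} \right)} = \left(\sqrt{652101 + 368153} + 5^{2}\right) + 228 \left(-16\right)^{2} = \left(\sqrt{1020254} + 25\right) + 228 \cdot 256 = \left(25 + \sqrt{1020254}\right) + 58368 = 58393 + \sqrt{1020254}$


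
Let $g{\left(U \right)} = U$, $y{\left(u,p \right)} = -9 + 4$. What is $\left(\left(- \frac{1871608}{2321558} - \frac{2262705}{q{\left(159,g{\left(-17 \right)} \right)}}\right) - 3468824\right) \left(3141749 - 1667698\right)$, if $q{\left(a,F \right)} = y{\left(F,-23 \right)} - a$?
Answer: $- \frac{969521511575540813855}{190367756} \approx -5.0929 \cdot 10^{12}$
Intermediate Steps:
$y{\left(u,p \right)} = -5$
$q{\left(a,F \right)} = -5 - a$
$\left(\left(- \frac{1871608}{2321558} - \frac{2262705}{q{\left(159,g{\left(-17 \right)} \right)}}\right) - 3468824\right) \left(3141749 - 1667698\right) = \left(\left(- \frac{1871608}{2321558} - \frac{2262705}{-5 - 159}\right) - 3468824\right) \left(3141749 - 1667698\right) = \left(\left(\left(-1871608\right) \frac{1}{2321558} - \frac{2262705}{-5 - 159}\right) - 3468824\right) 1474051 = \left(\left(- \frac{935804}{1160779} - \frac{2262705}{-164}\right) - 3468824\right) 1474051 = \left(\left(- \frac{935804}{1160779} - - \frac{2262705}{164}\right) - 3468824\right) 1474051 = \left(\left(- \frac{935804}{1160779} + \frac{2262705}{164}\right) - 3468824\right) 1474051 = \left(\frac{2626346975339}{190367756} - 3468824\right) 1474051 = \left(- \frac{657725893863605}{190367756}\right) 1474051 = - \frac{969521511575540813855}{190367756}$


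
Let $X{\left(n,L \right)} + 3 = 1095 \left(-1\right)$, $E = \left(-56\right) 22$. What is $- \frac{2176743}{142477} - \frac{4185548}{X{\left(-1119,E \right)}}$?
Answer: $\frac{296977129291}{78219873} \approx 3796.7$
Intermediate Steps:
$E = -1232$
$X{\left(n,L \right)} = -1098$ ($X{\left(n,L \right)} = -3 + 1095 \left(-1\right) = -3 - 1095 = -1098$)
$- \frac{2176743}{142477} - \frac{4185548}{X{\left(-1119,E \right)}} = - \frac{2176743}{142477} - \frac{4185548}{-1098} = \left(-2176743\right) \frac{1}{142477} - - \frac{2092774}{549} = - \frac{2176743}{142477} + \frac{2092774}{549} = \frac{296977129291}{78219873}$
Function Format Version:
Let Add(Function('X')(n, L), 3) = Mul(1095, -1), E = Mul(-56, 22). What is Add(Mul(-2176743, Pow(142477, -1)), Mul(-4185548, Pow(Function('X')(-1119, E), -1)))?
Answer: Rational(296977129291, 78219873) ≈ 3796.7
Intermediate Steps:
E = -1232
Function('X')(n, L) = -1098 (Function('X')(n, L) = Add(-3, Mul(1095, -1)) = Add(-3, -1095) = -1098)
Add(Mul(-2176743, Pow(142477, -1)), Mul(-4185548, Pow(Function('X')(-1119, E), -1))) = Add(Mul(-2176743, Pow(142477, -1)), Mul(-4185548, Pow(-1098, -1))) = Add(Mul(-2176743, Rational(1, 142477)), Mul(-4185548, Rational(-1, 1098))) = Add(Rational(-2176743, 142477), Rational(2092774, 549)) = Rational(296977129291, 78219873)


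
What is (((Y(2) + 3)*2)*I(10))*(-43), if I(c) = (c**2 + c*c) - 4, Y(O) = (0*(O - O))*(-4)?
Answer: -50568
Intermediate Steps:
Y(O) = 0 (Y(O) = (0*0)*(-4) = 0*(-4) = 0)
I(c) = -4 + 2*c**2 (I(c) = (c**2 + c**2) - 4 = 2*c**2 - 4 = -4 + 2*c**2)
(((Y(2) + 3)*2)*I(10))*(-43) = (((0 + 3)*2)*(-4 + 2*10**2))*(-43) = ((3*2)*(-4 + 2*100))*(-43) = (6*(-4 + 200))*(-43) = (6*196)*(-43) = 1176*(-43) = -50568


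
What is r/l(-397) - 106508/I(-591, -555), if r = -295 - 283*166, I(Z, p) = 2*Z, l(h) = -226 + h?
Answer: 61115585/368193 ≈ 165.99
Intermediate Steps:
r = -47273 (r = -295 - 46978 = -47273)
r/l(-397) - 106508/I(-591, -555) = -47273/(-226 - 397) - 106508/(2*(-591)) = -47273/(-623) - 106508/(-1182) = -47273*(-1/623) - 106508*(-1/1182) = 47273/623 + 53254/591 = 61115585/368193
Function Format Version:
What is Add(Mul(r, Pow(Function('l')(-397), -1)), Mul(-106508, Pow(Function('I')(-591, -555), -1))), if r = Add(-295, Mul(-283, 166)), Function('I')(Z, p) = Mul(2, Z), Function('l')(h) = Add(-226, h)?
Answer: Rational(61115585, 368193) ≈ 165.99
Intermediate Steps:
r = -47273 (r = Add(-295, -46978) = -47273)
Add(Mul(r, Pow(Function('l')(-397), -1)), Mul(-106508, Pow(Function('I')(-591, -555), -1))) = Add(Mul(-47273, Pow(Add(-226, -397), -1)), Mul(-106508, Pow(Mul(2, -591), -1))) = Add(Mul(-47273, Pow(-623, -1)), Mul(-106508, Pow(-1182, -1))) = Add(Mul(-47273, Rational(-1, 623)), Mul(-106508, Rational(-1, 1182))) = Add(Rational(47273, 623), Rational(53254, 591)) = Rational(61115585, 368193)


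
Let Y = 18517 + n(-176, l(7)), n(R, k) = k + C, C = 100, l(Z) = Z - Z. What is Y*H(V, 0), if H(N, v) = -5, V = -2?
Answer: -93085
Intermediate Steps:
l(Z) = 0
n(R, k) = 100 + k (n(R, k) = k + 100 = 100 + k)
Y = 18617 (Y = 18517 + (100 + 0) = 18517 + 100 = 18617)
Y*H(V, 0) = 18617*(-5) = -93085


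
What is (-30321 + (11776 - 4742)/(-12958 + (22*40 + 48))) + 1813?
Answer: -171479137/6015 ≈ -28509.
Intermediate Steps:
(-30321 + (11776 - 4742)/(-12958 + (22*40 + 48))) + 1813 = (-30321 + 7034/(-12958 + (880 + 48))) + 1813 = (-30321 + 7034/(-12958 + 928)) + 1813 = (-30321 + 7034/(-12030)) + 1813 = (-30321 + 7034*(-1/12030)) + 1813 = (-30321 - 3517/6015) + 1813 = -182384332/6015 + 1813 = -171479137/6015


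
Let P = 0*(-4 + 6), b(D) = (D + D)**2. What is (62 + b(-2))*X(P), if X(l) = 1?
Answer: 78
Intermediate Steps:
b(D) = 4*D**2 (b(D) = (2*D)**2 = 4*D**2)
P = 0 (P = 0*2 = 0)
(62 + b(-2))*X(P) = (62 + 4*(-2)**2)*1 = (62 + 4*4)*1 = (62 + 16)*1 = 78*1 = 78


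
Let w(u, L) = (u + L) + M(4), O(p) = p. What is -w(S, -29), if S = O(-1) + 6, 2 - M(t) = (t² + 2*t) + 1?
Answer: 47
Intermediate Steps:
M(t) = 1 - t² - 2*t (M(t) = 2 - ((t² + 2*t) + 1) = 2 - (1 + t² + 2*t) = 2 + (-1 - t² - 2*t) = 1 - t² - 2*t)
S = 5 (S = -1 + 6 = 5)
w(u, L) = -23 + L + u (w(u, L) = (u + L) + (1 - 1*4² - 2*4) = (L + u) + (1 - 1*16 - 8) = (L + u) + (1 - 16 - 8) = (L + u) - 23 = -23 + L + u)
-w(S, -29) = -(-23 - 29 + 5) = -1*(-47) = 47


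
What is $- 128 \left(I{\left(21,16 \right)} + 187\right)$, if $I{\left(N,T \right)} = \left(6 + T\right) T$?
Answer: $-68992$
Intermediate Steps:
$I{\left(N,T \right)} = T \left(6 + T\right)$
$- 128 \left(I{\left(21,16 \right)} + 187\right) = - 128 \left(16 \left(6 + 16\right) + 187\right) = - 128 \left(16 \cdot 22 + 187\right) = - 128 \left(352 + 187\right) = \left(-128\right) 539 = -68992$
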